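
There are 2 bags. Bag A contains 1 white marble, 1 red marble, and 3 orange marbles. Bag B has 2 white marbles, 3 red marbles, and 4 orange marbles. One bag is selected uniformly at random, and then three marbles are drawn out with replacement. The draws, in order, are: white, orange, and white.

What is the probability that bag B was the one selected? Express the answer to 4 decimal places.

0.4777

The likelihood of the observed sequence under each hypothesis: P(data | bag A) = (1/5)(3/5)(1/5) = 0.024; P(data | bag B) = (2/9)(4/9)(2/9) = 0.021948.
Multiplying each by its prior: 1/2 · 0.024 = 0.012, 1/2 · 0.021948 = 0.010974; with total 0.022974.
Hence P(bag B | data) = (0.010974) / (0.022974) = 0.47767.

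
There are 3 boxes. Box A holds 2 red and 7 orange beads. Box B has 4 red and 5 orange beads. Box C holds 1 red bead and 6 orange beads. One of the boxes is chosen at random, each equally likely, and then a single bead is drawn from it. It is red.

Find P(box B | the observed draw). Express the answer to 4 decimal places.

Under each hypothesis, the probability of this draw is: P(data | box A) = (2/9) = 2/9; P(data | box B) = (4/9) = 4/9; P(data | box C) = (1/7) = 1/7.
The prior-weighted likelihoods are 1/3 · 2/9 = 2/27, 1/3 · 4/9 = 4/27, 1/3 · 1/7 = 1/21; summing to 17/63.
By Bayes' rule, P(box B | data) = (4/27) / (17/63) = 28/51.

0.5490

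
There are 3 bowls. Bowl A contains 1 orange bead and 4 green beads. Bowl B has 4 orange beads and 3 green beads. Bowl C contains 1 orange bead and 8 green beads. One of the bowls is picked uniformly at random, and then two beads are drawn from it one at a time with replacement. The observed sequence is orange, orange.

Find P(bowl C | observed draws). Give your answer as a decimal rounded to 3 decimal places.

0.033

The likelihood of the observed sequence under each hypothesis: P(data | bowl A) = (1/5)(1/5) = 0.04; P(data | bowl B) = (4/7)(4/7) = 0.32653; P(data | bowl C) = (1/9)(1/9) = 0.012346.
Weighting by the prior gives 1/3 · 0.04 = 0.013333, 1/3 · 0.32653 = 0.10884, 1/3 · 0.012346 = 0.0041152; summing to 0.12629.
Hence P(bowl C | data) = (0.0041152) / (0.12629) = 0.032585.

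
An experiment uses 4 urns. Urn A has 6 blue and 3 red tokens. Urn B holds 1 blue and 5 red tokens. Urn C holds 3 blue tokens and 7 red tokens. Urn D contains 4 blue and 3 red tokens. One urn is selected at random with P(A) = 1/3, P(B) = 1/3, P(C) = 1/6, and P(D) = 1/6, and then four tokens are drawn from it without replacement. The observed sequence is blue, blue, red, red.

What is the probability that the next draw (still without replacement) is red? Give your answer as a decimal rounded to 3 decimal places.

Under each hypothesis, the probability of the observed sequence is: P(data | urn A) = (6/9)(5/8)(3/7)(2/6) = 0.059524; P(data | urn B) = (1/6)(0/5) = 0; P(data | urn C) = (3/10)(2/9)(7/8)(6/7) = 0.05; P(data | urn D) = (4/7)(3/6)(3/5)(2/4) = 0.085714.
The prior-weighted likelihoods are 1/3 · 0.059524 = 0.019841, 1/3 · 0 = 0, 1/6 · 0.05 = 0.0083333, 1/6 · 0.085714 = 0.014286; with total 0.04246.
The posterior is then P(urn A | data) = 0.46729, P(urn B | data) = 0, P(urn C | data) = 0.19626, P(urn D | data) = 0.33645.
So P(red next | data) = Σ P(red next | H) P(H | data) = (1/5)(0.46729) + (5/6)(0.19626) + (1/3)(0.33645) = 0.36916.

0.369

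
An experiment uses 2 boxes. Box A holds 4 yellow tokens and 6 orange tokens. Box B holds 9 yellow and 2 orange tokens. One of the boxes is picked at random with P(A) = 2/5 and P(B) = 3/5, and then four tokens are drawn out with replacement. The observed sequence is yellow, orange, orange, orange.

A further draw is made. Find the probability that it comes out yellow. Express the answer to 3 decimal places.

0.433

Compute the likelihood of the observed sequence for each case: P(data | box A) = (4/10)(6/10)(6/10)(6/10) = 0.0864; P(data | box B) = (9/11)(2/11)(2/11)(2/11) = 0.0049177.
Weighting by the prior gives 2/5 · 0.0864 = 0.03456, 3/5 · 0.0049177 = 0.0029506; summing to 0.037511.
The posterior is then P(box A | data) = 0.92134, P(box B | data) = 0.078661.
So P(yellow next | data) = Σ P(yellow next | H) P(H | data) = (2/5)(0.92134) + (9/11)(0.078661) = 0.43289.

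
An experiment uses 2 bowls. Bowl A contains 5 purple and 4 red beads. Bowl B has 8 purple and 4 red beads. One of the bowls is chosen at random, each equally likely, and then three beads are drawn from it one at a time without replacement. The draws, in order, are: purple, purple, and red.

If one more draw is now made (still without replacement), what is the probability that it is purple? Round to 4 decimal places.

0.5861

Compute the likelihood of the observed sequence for each case: P(data | bowl A) = (5/9)(4/8)(4/7) = 0.15873; P(data | bowl B) = (8/12)(7/11)(4/10) = 0.1697.
The prior-weighted likelihoods are 1/2 · 0.15873 = 0.079365, 1/2 · 0.1697 = 0.084848; summing to 0.16421.
Normalising, the posterior is P(bowl A | data) = 0.4833, P(bowl B | data) = 0.5167.
Averaging over the posterior, P(purple next | data) = (1/2)(0.4833) + (2/3)(0.5167) = 0.58612.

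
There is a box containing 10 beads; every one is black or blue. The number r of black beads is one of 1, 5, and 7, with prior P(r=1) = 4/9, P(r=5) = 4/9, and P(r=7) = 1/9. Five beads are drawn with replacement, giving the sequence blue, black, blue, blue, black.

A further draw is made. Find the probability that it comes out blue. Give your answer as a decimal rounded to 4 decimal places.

The likelihood of the observed sequence under each hypothesis: P(data | r = 1) = (9/10)(1/10)(9/10)(9/10)(1/10) = 0.00729; P(data | r = 5) = (5/10)(5/10)(5/10)(5/10)(5/10) = 0.03125; P(data | r = 7) = (3/10)(7/10)(3/10)(3/10)(7/10) = 0.01323.
The prior-weighted likelihoods are 4/9 · 0.00729 = 0.00324, 4/9 · 0.03125 = 0.013889, 1/9 · 0.01323 = 0.00147; summing to 0.018599.
The posterior is then P(r = 1 | data) = 0.1742, P(r = 5 | data) = 0.74676, P(r = 7 | data) = 0.079037.
The predictive probability is P(blue next | data) = (9/10)(0.1742) + (1/2)(0.74676) + (3/10)(0.079037) = 0.55387.

0.5539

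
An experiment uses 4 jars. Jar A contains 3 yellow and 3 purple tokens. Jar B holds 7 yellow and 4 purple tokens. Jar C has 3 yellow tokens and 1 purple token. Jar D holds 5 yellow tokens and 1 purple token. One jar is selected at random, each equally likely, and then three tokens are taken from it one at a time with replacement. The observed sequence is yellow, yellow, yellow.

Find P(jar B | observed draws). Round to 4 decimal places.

The likelihood of the observed sequence under each hypothesis: P(data | jar A) = (3/6)(3/6)(3/6) = 0.125; P(data | jar B) = (7/11)(7/11)(7/11) = 0.2577; P(data | jar C) = (3/4)(3/4)(3/4) = 0.42188; P(data | jar D) = (5/6)(5/6)(5/6) = 0.5787.
Weighting by the prior gives 1/4 · 0.125 = 0.03125, 1/4 · 0.2577 = 0.064425, 1/4 · 0.42188 = 0.10547, 1/4 · 0.5787 = 0.14468; with total 0.34582.
Therefore the posterior P(jar B | data) = (0.064425) / (0.34582) = 0.1863.

0.1863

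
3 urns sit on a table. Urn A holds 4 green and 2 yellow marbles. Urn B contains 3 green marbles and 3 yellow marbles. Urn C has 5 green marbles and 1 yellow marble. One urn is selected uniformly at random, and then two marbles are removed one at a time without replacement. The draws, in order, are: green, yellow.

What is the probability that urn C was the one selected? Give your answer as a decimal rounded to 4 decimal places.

The likelihood of the observed sequence under each hypothesis: P(data | urn A) = (4/6)(2/5) = 4/15; P(data | urn B) = (3/6)(3/5) = 3/10; P(data | urn C) = (5/6)(1/5) = 1/6.
Multiplying each by its prior: 1/3 · 4/15 = 4/45, 1/3 · 3/10 = 1/10, 1/3 · 1/6 = 1/18; with total 11/45.
Hence P(urn C | data) = (1/18) / (11/45) = 5/22.

0.2273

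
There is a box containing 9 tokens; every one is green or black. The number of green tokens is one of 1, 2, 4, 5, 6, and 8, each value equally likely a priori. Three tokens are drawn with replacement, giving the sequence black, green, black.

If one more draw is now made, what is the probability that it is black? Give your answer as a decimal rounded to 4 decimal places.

For each hypothesis, P(data | H) works out to: P(data | r = 1) = (8/9)(1/9)(8/9) = 0.087791; P(data | r = 2) = (7/9)(2/9)(7/9) = 0.13443; P(data | r = 4) = (5/9)(4/9)(5/9) = 0.13717; P(data | r = 5) = (4/9)(5/9)(4/9) = 0.10974; P(data | r = 6) = (3/9)(6/9)(3/9) = 0.074074; P(data | r = 8) = (1/9)(8/9)(1/9) = 0.010974.
Weighting by the prior gives 1/6 · 0.087791 = 0.014632, 1/6 · 0.13443 = 0.022405, 1/6 · 0.13717 = 0.022862, 1/6 · 0.10974 = 0.01829, 1/6 · 0.074074 = 0.012346, 1/6 · 0.010974 = 0.001829; summing to 0.092364.
The posterior is then P(r = 1 | data) = 0.15842, P(r = 2 | data) = 0.24257, P(r = 4 | data) = 0.24752, P(r = 5 | data) = 0.19802, P(r = 6 | data) = 0.13366, P(r = 8 | data) = 0.019802.
So P(black next | data) = Σ P(black next | H) P(H | data) = (8/9)(0.15842) + (7/9)(0.24257) + (5/9)(0.24752) + (4/9)(0.19802) + (1/3)(0.13366) + (1/9)(0.019802) = 0.60176.

0.6018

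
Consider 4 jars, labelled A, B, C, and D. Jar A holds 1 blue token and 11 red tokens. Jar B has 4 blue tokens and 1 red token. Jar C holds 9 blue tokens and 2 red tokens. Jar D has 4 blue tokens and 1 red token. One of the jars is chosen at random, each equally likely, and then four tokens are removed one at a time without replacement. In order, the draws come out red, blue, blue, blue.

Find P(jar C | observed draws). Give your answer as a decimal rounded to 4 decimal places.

The likelihood of the observed sequence under each hypothesis: P(data | jar A) = (11/12)(1/11)(0/10) = 0; P(data | jar B) = (1/5)(4/4)(3/3)(2/2) = 1/5; P(data | jar C) = (2/11)(9/10)(8/9)(7/8) = 7/55; P(data | jar D) = (1/5)(4/4)(3/3)(2/2) = 1/5.
Weighting by the prior gives 1/4 · 0 = 0, 1/4 · 1/5 = 1/20, 1/4 · 7/55 = 7/220, 1/4 · 1/5 = 1/20; summing to 29/220.
So P(jar C | data) = (7/220) / (29/220) = 7/29.

0.2414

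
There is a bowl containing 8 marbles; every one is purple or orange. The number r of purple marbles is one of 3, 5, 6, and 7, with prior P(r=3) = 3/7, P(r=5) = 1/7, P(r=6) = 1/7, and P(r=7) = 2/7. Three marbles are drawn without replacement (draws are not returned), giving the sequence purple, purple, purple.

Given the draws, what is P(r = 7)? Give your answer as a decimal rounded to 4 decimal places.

0.6796

Under each hypothesis, the probability of the observed sequence is: P(data | r = 3) = (3/8)(2/7)(1/6) = 1/56; P(data | r = 5) = (5/8)(4/7)(3/6) = 5/28; P(data | r = 6) = (6/8)(5/7)(4/6) = 5/14; P(data | r = 7) = (7/8)(6/7)(5/6) = 5/8.
The prior-weighted likelihoods are 3/7 · 1/56 = 3/392, 1/7 · 5/28 = 5/196, 1/7 · 5/14 = 5/98, 2/7 · 5/8 = 5/28; with total 103/392.
So P(r = 7 | data) = (5/28) / (103/392) = 70/103.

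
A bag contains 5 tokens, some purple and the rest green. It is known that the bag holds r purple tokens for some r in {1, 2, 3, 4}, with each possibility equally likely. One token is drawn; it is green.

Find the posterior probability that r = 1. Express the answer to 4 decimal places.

0.4000

Under each hypothesis, the probability of this draw is: P(data | r = 1) = (4/5) = 4/5; P(data | r = 2) = (3/5) = 3/5; P(data | r = 3) = (2/5) = 2/5; P(data | r = 4) = (1/5) = 1/5.
Weighting by the prior gives 1/4 · 4/5 = 1/5, 1/4 · 3/5 = 3/20, 1/4 · 2/5 = 1/10, 1/4 · 1/5 = 1/20; with total 1/2.
So P(r = 1 | data) = (1/5) / (1/2) = 2/5.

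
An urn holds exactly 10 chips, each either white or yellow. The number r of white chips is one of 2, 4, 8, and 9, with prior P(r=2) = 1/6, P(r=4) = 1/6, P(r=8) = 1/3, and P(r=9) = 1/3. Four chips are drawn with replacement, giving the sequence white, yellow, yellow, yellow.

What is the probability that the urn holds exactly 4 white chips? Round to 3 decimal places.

0.425

The likelihood of the observed sequence under each hypothesis: P(data | r = 2) = (2/10)(8/10)(8/10)(8/10) = 0.1024; P(data | r = 4) = (4/10)(6/10)(6/10)(6/10) = 0.0864; P(data | r = 8) = (8/10)(2/10)(2/10)(2/10) = 0.0064; P(data | r = 9) = (9/10)(1/10)(1/10)(1/10) = 0.0009.
Weighting by the prior gives 1/6 · 0.1024 = 0.017067, 1/6 · 0.0864 = 0.0144, 1/3 · 0.0064 = 0.0021333, 1/3 · 0.0009 = 0.0003; with total 0.0339.
By Bayes' rule, P(r = 4 | data) = (0.0144) / (0.0339) = 0.42478.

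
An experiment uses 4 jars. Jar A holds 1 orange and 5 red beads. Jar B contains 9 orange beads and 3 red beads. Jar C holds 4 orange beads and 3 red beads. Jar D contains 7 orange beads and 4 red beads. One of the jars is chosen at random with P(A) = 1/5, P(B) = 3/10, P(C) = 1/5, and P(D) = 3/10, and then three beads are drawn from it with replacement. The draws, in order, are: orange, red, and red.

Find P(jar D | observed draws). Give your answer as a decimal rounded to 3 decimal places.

Under each hypothesis, the probability of the observed sequence is: P(data | jar A) = (1/6)(5/6)(5/6) = 0.11574; P(data | jar B) = (9/12)(3/12)(3/12) = 0.046875; P(data | jar C) = (4/7)(3/7)(3/7) = 0.10496; P(data | jar D) = (7/11)(4/11)(4/11) = 0.084147.
Multiplying each by its prior: 1/5 · 0.11574 = 0.023148, 3/10 · 0.046875 = 0.014063, 1/5 · 0.10496 = 0.020991, 3/10 · 0.084147 = 0.025244; with total 0.083446.
Hence P(jar D | data) = (0.025244) / (0.083446) = 0.30252.

0.303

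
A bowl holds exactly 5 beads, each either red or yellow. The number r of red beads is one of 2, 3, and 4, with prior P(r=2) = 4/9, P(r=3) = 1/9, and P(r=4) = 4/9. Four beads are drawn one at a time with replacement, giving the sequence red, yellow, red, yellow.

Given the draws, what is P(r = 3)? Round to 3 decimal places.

0.148

The likelihood of the observed sequence under each hypothesis: P(data | r = 2) = (2/5)(3/5)(2/5)(3/5) = 0.0576; P(data | r = 3) = (3/5)(2/5)(3/5)(2/5) = 0.0576; P(data | r = 4) = (4/5)(1/5)(4/5)(1/5) = 0.0256.
Multiplying each by its prior: 4/9 · 0.0576 = 0.0256, 1/9 · 0.0576 = 0.0064, 4/9 · 0.0256 = 0.011378; these sum to 0.043378.
Hence P(r = 3 | data) = (0.0064) / (0.043378) = 0.14754.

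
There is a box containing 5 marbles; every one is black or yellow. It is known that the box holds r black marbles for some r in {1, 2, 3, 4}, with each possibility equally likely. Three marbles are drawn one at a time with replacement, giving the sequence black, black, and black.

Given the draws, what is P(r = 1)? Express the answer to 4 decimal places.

0.0100

Compute the likelihood of the observed sequence for each case: P(data | r = 1) = (1/5)(1/5)(1/5) = 1/125; P(data | r = 2) = (2/5)(2/5)(2/5) = 8/125; P(data | r = 3) = (3/5)(3/5)(3/5) = 27/125; P(data | r = 4) = (4/5)(4/5)(4/5) = 64/125.
The prior-weighted likelihoods are 1/4 · 1/125 = 1/500, 1/4 · 8/125 = 2/125, 1/4 · 27/125 = 27/500, 1/4 · 64/125 = 16/125; summing to 1/5.
Hence P(r = 1 | data) = (1/500) / (1/5) = 1/100.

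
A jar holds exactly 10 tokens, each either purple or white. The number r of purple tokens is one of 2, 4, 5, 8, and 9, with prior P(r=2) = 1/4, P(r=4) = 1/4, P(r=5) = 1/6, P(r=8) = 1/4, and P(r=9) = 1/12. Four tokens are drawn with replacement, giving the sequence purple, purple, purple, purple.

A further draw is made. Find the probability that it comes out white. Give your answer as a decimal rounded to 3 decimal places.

0.203

The likelihood of the observed sequence under each hypothesis: P(data | r = 2) = (2/10)(2/10)(2/10)(2/10) = 0.0016; P(data | r = 4) = (4/10)(4/10)(4/10)(4/10) = 0.0256; P(data | r = 5) = (5/10)(5/10)(5/10)(5/10) = 0.0625; P(data | r = 8) = (8/10)(8/10)(8/10)(8/10) = 0.4096; P(data | r = 9) = (9/10)(9/10)(9/10)(9/10) = 0.6561.
Weighting by the prior gives 1/4 · 0.0016 = 0.0004, 1/4 · 0.0256 = 0.0064, 1/6 · 0.0625 = 0.010417, 1/4 · 0.4096 = 0.1024, 1/12 · 0.6561 = 0.054675; these sum to 0.17429.
The posterior is then P(r = 2 | data) = 0.002295, P(r = 4 | data) = 0.03672, P(r = 5 | data) = 0.059766, P(r = 8 | data) = 0.58752, P(r = 9 | data) = 0.3137.
Averaging over the posterior, P(white next | data) = (4/5)(0.002295) + (3/5)(0.03672) + (1/2)(0.059766) + (1/5)(0.58752) + (1/10)(0.3137) = 0.20262.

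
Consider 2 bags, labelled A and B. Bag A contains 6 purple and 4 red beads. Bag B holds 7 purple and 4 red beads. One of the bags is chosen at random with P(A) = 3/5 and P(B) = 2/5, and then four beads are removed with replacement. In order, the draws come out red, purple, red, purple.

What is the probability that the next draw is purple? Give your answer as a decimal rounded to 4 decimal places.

0.6139

Compute the likelihood of the observed sequence for each case: P(data | bag A) = (4/10)(6/10)(4/10)(6/10) = 0.0576; P(data | bag B) = (4/11)(7/11)(4/11)(7/11) = 0.053548.
The prior-weighted likelihoods are 3/5 · 0.0576 = 0.03456, 2/5 · 0.053548 = 0.021419; these sum to 0.055979.
Dividing through by the total gives posterior P(bag A | data) = 0.61737, P(bag B | data) = 0.38263.
So P(purple next | data) = Σ P(purple next | H) P(H | data) = (3/5)(0.61737) + (7/11)(0.38263) = 0.61391.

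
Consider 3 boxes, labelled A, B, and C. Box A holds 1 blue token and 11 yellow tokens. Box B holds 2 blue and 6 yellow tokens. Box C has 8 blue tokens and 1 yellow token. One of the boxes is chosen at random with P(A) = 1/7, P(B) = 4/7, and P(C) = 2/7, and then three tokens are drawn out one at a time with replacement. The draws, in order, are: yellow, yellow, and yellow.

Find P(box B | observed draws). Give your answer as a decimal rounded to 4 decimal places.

Compute the likelihood of the observed sequence for each case: P(data | box A) = (11/12)(11/12)(11/12) = 0.77025; P(data | box B) = (6/8)(6/8)(6/8) = 0.42188; P(data | box C) = (1/9)(1/9)(1/9) = 0.0013717.
Weighting by the prior gives 1/7 · 0.77025 = 0.11004, 4/7 · 0.42188 = 0.24107, 2/7 · 0.0013717 = 0.00039193; these sum to 0.3515.
Therefore the posterior P(box B | data) = (0.24107) / (0.3515) = 0.68584.

0.6858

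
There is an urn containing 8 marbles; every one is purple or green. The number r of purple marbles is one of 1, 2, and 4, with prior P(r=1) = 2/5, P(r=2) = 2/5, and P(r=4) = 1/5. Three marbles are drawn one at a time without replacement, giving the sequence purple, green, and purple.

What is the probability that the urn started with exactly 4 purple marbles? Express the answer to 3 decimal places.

0.667

For each hypothesis, P(data | H) works out to: P(data | r = 1) = (1/8)(7/7)(0/6) = 0; P(data | r = 2) = (2/8)(6/7)(1/6) = 1/28; P(data | r = 4) = (4/8)(4/7)(3/6) = 1/7.
The prior-weighted likelihoods are 2/5 · 0 = 0, 2/5 · 1/28 = 1/70, 1/5 · 1/7 = 1/35; these sum to 3/70.
Hence P(r = 4 | data) = (1/35) / (3/70) = 2/3.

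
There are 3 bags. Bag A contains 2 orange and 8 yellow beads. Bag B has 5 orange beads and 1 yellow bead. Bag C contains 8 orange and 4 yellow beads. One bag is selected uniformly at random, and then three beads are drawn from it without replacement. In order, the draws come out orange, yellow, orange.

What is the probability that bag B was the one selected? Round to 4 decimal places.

0.4648

Compute the likelihood of the observed sequence for each case: P(data | bag A) = (2/10)(8/9)(1/8) = 1/45; P(data | bag B) = (5/6)(1/5)(4/4) = 1/6; P(data | bag C) = (8/12)(4/11)(7/10) = 28/165.
Weighting by the prior gives 1/3 · 1/45 = 1/135, 1/3 · 1/6 = 1/18, 1/3 · 28/165 = 28/495; summing to 71/594.
By Bayes' rule, P(bag B | data) = (1/18) / (71/594) = 33/71.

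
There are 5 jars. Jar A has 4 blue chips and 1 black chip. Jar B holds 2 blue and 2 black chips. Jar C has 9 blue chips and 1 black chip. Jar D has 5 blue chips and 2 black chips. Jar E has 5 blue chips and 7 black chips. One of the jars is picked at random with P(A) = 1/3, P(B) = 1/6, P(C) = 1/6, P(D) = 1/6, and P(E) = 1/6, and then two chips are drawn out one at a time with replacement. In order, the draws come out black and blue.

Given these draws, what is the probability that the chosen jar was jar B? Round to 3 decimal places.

For each hypothesis, P(data | H) works out to: P(data | jar A) = (1/5)(4/5) = 0.16; P(data | jar B) = (2/4)(2/4) = 0.25; P(data | jar C) = (1/10)(9/10) = 0.09; P(data | jar D) = (2/7)(5/7) = 0.20408; P(data | jar E) = (7/12)(5/12) = 0.24306.
The prior-weighted likelihoods are 1/3 · 0.16 = 0.053333, 1/6 · 0.25 = 0.041667, 1/6 · 0.09 = 0.015, 1/6 · 0.20408 = 0.034014, 1/6 · 0.24306 = 0.040509; summing to 0.18452.
Hence P(jar B | data) = (0.041667) / (0.18452) = 0.22581.

0.226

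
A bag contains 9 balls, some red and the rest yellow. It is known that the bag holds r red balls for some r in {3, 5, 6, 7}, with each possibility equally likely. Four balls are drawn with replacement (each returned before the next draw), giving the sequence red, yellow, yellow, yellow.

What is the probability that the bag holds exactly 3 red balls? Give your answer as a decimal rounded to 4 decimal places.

Under each hypothesis, the probability of the observed sequence is: P(data | r = 3) = (3/9)(6/9)(6/9)(6/9) = 0.098765; P(data | r = 5) = (5/9)(4/9)(4/9)(4/9) = 0.048773; P(data | r = 6) = (6/9)(3/9)(3/9)(3/9) = 0.024691; P(data | r = 7) = (7/9)(2/9)(2/9)(2/9) = 0.0085353.
The prior-weighted likelihoods are 1/4 · 0.098765 = 0.024691, 1/4 · 0.048773 = 0.012193, 1/4 · 0.024691 = 0.0061728, 1/4 · 0.0085353 = 0.0021338; with total 0.045191.
So P(r = 3 | data) = (0.024691) / (0.045191) = 0.54637.

0.5464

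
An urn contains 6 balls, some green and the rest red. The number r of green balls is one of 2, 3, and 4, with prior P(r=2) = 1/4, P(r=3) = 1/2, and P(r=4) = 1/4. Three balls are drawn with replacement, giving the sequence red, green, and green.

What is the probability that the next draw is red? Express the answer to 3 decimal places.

The likelihood of the observed sequence under each hypothesis: P(data | r = 2) = (4/6)(2/6)(2/6) = 2/27; P(data | r = 3) = (3/6)(3/6)(3/6) = 1/8; P(data | r = 4) = (2/6)(4/6)(4/6) = 4/27.
The prior-weighted likelihoods are 1/4 · 2/27 = 1/54, 1/2 · 1/8 = 1/16, 1/4 · 4/27 = 1/27; these sum to 17/144.
Dividing through by the total gives posterior P(r = 2 | data) = 8/51, P(r = 3 | data) = 9/17, P(r = 4 | data) = 16/51.
So P(red next | data) = Σ P(red next | H) P(H | data) = (2/3)(8/51) + (1/2)(9/17) + (1/3)(16/51) = 145/306.

0.474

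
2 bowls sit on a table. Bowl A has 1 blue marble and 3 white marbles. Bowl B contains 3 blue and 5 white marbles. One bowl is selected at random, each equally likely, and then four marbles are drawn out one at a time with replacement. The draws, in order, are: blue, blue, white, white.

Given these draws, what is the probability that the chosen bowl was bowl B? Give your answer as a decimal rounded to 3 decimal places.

For each hypothesis, P(data | H) works out to: P(data | bowl A) = (1/4)(1/4)(3/4)(3/4) = 0.035156; P(data | bowl B) = (3/8)(3/8)(5/8)(5/8) = 0.054932.
The prior-weighted likelihoods are 1/2 · 0.035156 = 0.017578, 1/2 · 0.054932 = 0.027466; with total 0.045044.
Therefore the posterior P(bowl B | data) = (0.027466) / (0.045044) = 0.60976.

0.610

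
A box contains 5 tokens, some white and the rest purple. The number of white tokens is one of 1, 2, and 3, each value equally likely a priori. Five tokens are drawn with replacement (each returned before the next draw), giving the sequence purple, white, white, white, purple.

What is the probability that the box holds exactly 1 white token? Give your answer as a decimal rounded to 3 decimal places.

For each hypothesis, P(data | H) works out to: P(data | r = 1) = (4/5)(1/5)(1/5)(1/5)(4/5) = 0.00512; P(data | r = 2) = (3/5)(2/5)(2/5)(2/5)(3/5) = 0.02304; P(data | r = 3) = (2/5)(3/5)(3/5)(3/5)(2/5) = 0.03456.
The prior-weighted likelihoods are 1/3 · 0.00512 = 0.0017067, 1/3 · 0.02304 = 0.00768, 1/3 · 0.03456 = 0.01152; these sum to 0.020907.
So P(r = 1 | data) = (0.0017067) / (0.020907) = 0.081633.

0.082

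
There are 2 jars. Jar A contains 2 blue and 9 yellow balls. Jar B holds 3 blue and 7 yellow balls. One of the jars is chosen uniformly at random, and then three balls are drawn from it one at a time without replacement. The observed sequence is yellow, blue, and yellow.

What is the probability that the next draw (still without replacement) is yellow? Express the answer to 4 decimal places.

0.7872

Under each hypothesis, the probability of the observed sequence is: P(data | jar A) = (9/11)(2/10)(8/9) = 8/55; P(data | jar B) = (7/10)(3/9)(6/8) = 7/40.
The prior-weighted likelihoods are 1/2 · 8/55 = 4/55, 1/2 · 7/40 = 7/80; summing to 141/880.
Normalising, the posterior is P(jar A | data) = 64/141, P(jar B | data) = 77/141.
So P(yellow next | data) = Σ P(yellow next | H) P(H | data) = (7/8)(64/141) + (5/7)(77/141) = 37/47.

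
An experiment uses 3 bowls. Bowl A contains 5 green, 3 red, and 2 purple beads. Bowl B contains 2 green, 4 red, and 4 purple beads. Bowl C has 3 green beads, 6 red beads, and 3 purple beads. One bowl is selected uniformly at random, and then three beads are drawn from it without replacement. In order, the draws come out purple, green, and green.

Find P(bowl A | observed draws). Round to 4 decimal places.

Under each hypothesis, the probability of the observed sequence is: P(data | bowl A) = (2/10)(5/9)(4/8) = 0.055556; P(data | bowl B) = (4/10)(2/9)(1/8) = 0.011111; P(data | bowl C) = (3/12)(3/11)(2/10) = 0.013636.
Weighting by the prior gives 1/3 · 0.055556 = 0.018519, 1/3 · 0.011111 = 0.0037037, 1/3 · 0.013636 = 0.0045455; summing to 0.026768.
By Bayes' rule, P(bowl A | data) = (0.018519) / (0.026768) = 0.69182.

0.6918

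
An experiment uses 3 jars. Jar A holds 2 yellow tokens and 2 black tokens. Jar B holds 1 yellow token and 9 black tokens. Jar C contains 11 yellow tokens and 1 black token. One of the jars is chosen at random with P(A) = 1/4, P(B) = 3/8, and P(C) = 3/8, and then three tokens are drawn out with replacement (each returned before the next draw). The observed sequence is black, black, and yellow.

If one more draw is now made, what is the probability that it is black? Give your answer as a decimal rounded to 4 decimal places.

0.6743

For each hypothesis, P(data | H) works out to: P(data | jar A) = (2/4)(2/4)(2/4) = 0.125; P(data | jar B) = (9/10)(9/10)(1/10) = 0.081; P(data | jar C) = (1/12)(1/12)(11/12) = 0.0063657.
The prior-weighted likelihoods are 1/4 · 0.125 = 0.03125, 3/8 · 0.081 = 0.030375, 3/8 · 0.0063657 = 0.0023872; these sum to 0.064012.
Dividing through by the total gives posterior P(jar A | data) = 0.48819, P(jar B | data) = 0.47452, P(jar C | data) = 0.037292.
So P(black next | data) = Σ P(black next | H) P(H | data) = (1/2)(0.48819) + (9/10)(0.47452) + (1/12)(0.037292) = 0.67427.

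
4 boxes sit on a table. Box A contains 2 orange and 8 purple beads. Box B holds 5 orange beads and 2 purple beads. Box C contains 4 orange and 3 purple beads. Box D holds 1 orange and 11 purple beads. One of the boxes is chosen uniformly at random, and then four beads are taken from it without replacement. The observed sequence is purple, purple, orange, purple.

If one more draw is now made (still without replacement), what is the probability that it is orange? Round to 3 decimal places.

0.207

For each hypothesis, P(data | H) works out to: P(data | box A) = (8/10)(7/9)(2/8)(6/7) = 0.13333; P(data | box B) = (2/7)(1/6)(5/5)(0/4) = 0; P(data | box C) = (3/7)(2/6)(4/5)(1/4) = 0.028571; P(data | box D) = (11/12)(10/11)(1/10)(9/9) = 0.083333.
Multiplying each by its prior: 1/4 · 0.13333 = 0.033333, 1/4 · 0 = 0, 1/4 · 0.028571 = 0.0071429, 1/4 · 0.083333 = 0.020833; with total 0.06131.
The posterior is then P(box A | data) = 0.54369, P(box B | data) = 0, P(box C | data) = 0.1165, P(box D | data) = 0.33981.
Averaging over the posterior, P(orange next | data) = (1/6)(0.54369) + (1)(0.1165) + (0)(0.33981) = 0.20712.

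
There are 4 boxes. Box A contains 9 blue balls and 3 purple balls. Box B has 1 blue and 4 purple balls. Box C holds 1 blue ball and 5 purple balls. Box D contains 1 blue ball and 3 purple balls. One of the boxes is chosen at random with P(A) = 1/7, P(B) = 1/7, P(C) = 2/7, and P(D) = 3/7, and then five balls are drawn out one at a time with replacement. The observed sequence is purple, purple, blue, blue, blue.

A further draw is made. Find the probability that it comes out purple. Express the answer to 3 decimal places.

0.557

Under each hypothesis, the probability of the observed sequence is: P(data | box A) = (3/12)(3/12)(9/12)(9/12)(9/12) = 0.026367; P(data | box B) = (4/5)(4/5)(1/5)(1/5)(1/5) = 0.00512; P(data | box C) = (5/6)(5/6)(1/6)(1/6)(1/6) = 0.003215; P(data | box D) = (3/4)(3/4)(1/4)(1/4)(1/4) = 0.0087891.
Multiplying each by its prior: 1/7 · 0.026367 = 0.0037667, 1/7 · 0.00512 = 0.00073143, 2/7 · 0.003215 = 0.00091858, 3/7 · 0.0087891 = 0.0037667; summing to 0.0091835.
Dividing through by the total gives posterior P(box A | data) = 0.41016, P(box B | data) = 0.079646, P(box C | data) = 0.10002, P(box D | data) = 0.41016.
Averaging over the posterior, P(purple next | data) = (1/4)(0.41016) + (4/5)(0.079646) + (5/6)(0.10002) + (3/4)(0.41016) = 0.55724.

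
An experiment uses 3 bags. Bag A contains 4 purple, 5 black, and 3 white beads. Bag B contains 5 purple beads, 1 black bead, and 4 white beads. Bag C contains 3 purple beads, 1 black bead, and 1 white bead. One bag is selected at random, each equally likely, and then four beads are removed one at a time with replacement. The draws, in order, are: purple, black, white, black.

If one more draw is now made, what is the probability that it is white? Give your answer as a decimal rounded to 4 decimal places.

0.2528

Compute the likelihood of the observed sequence for each case: P(data | bag A) = (4/12)(5/12)(3/12)(5/12) = 0.014468; P(data | bag B) = (5/10)(1/10)(4/10)(1/10) = 0.002; P(data | bag C) = (3/5)(1/5)(1/5)(1/5) = 0.0048.
Multiplying each by its prior: 1/3 · 0.014468 = 0.0048225, 1/3 · 0.002 = 0.00066667, 1/3 · 0.0048 = 0.0016; summing to 0.0070892.
Dividing through by the total gives posterior P(bag A | data) = 0.68026, P(bag B | data) = 0.09404, P(bag C | data) = 0.2257.
The predictive probability is P(white next | data) = (1/4)(0.68026) + (2/5)(0.09404) + (1/5)(0.2257) = 0.25282.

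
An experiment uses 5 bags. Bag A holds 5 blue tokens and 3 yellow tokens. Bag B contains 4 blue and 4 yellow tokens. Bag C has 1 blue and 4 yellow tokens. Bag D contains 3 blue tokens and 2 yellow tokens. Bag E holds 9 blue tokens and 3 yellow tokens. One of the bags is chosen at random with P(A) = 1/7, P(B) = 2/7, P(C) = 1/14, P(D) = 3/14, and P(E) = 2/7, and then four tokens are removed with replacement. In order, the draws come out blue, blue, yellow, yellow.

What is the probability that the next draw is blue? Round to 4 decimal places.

0.5837

The likelihood of the observed sequence under each hypothesis: P(data | bag A) = (5/8)(5/8)(3/8)(3/8) = 0.054932; P(data | bag B) = (4/8)(4/8)(4/8)(4/8) = 0.0625; P(data | bag C) = (1/5)(1/5)(4/5)(4/5) = 0.0256; P(data | bag D) = (3/5)(3/5)(2/5)(2/5) = 0.0576; P(data | bag E) = (9/12)(9/12)(3/12)(3/12) = 0.035156.
Weighting by the prior gives 1/7 · 0.054932 = 0.0078474, 2/7 · 0.0625 = 0.017857, 1/14 · 0.0256 = 0.0018286, 3/14 · 0.0576 = 0.012343, 2/7 · 0.035156 = 0.010045; these sum to 0.049921.
The posterior is then P(bag A | data) = 0.1572, P(bag B | data) = 0.35771, P(bag C | data) = 0.03663, P(bag D | data) = 0.24725, P(bag E | data) = 0.20121.
Averaging over the posterior, P(blue next | data) = (5/8)(0.1572) + (1/2)(0.35771) + (1/5)(0.03663) + (3/5)(0.24725) + (3/4)(0.20121) = 0.58369.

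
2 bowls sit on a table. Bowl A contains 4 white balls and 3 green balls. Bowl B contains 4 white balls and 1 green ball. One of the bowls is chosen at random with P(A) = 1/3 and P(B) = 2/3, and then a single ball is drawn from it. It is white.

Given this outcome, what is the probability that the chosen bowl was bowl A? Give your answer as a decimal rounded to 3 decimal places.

The likelihood of this draw under each hypothesis: P(data | bowl A) = (4/7) = 4/7; P(data | bowl B) = (4/5) = 4/5.
Weighting by the prior gives 1/3 · 4/7 = 4/21, 2/3 · 4/5 = 8/15; with total 76/105.
By Bayes' rule, P(bowl A | data) = (4/21) / (76/105) = 5/19.

0.263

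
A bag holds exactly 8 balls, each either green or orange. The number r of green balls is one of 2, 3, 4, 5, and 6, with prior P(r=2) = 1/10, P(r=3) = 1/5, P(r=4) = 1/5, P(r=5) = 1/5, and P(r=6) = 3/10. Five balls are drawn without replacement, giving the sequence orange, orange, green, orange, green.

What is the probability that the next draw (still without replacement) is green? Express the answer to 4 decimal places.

0.4865

Under each hypothesis, the probability of the observed sequence is: P(data | r = 2) = (6/8)(5/7)(2/6)(4/5)(1/4) = 0.035714; P(data | r = 3) = (5/8)(4/7)(3/6)(3/5)(2/4) = 0.053571; P(data | r = 4) = (4/8)(3/7)(4/6)(2/5)(3/4) = 0.042857; P(data | r = 5) = (3/8)(2/7)(5/6)(1/5)(4/4) = 0.017857; P(data | r = 6) = (2/8)(1/7)(6/6)(0/5) = 0.
The prior-weighted likelihoods are 1/10 · 0.035714 = 0.0035714, 1/5 · 0.053571 = 0.010714, 1/5 · 0.042857 = 0.0085714, 1/5 · 0.017857 = 0.0035714, 3/10 · 0 = 0; these sum to 0.026429.
The posterior is then P(r = 2 | data) = 0.13514, P(r = 3 | data) = 0.40541, P(r = 4 | data) = 0.32432, P(r = 5 | data) = 0.13514, P(r = 6 | data) = 0.
Averaging over the posterior, P(green next | data) = (0)(0.13514) + (1/3)(0.40541) + (2/3)(0.32432) + (1)(0.13514) = 0.48649.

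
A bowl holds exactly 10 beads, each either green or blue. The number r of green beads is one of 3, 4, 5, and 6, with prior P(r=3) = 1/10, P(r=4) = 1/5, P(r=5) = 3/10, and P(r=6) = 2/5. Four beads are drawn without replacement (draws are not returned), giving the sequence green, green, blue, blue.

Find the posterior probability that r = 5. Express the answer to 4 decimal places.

Compute the likelihood of the observed sequence for each case: P(data | r = 3) = (3/10)(2/9)(7/8)(6/7) = 1/20; P(data | r = 4) = (4/10)(3/9)(6/8)(5/7) = 1/14; P(data | r = 5) = (5/10)(4/9)(5/8)(4/7) = 5/63; P(data | r = 6) = (6/10)(5/9)(4/8)(3/7) = 1/14.
The prior-weighted likelihoods are 1/10 · 1/20 = 1/200, 1/5 · 1/14 = 1/70, 3/10 · 5/63 = 1/42, 2/5 · 1/14 = 1/35; summing to 43/600.
So P(r = 5 | data) = (1/42) / (43/600) = 100/301.

0.3322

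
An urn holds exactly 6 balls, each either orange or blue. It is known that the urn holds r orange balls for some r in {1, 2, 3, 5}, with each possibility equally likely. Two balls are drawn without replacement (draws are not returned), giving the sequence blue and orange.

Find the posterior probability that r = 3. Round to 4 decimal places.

The likelihood of the observed sequence under each hypothesis: P(data | r = 1) = (5/6)(1/5) = 1/6; P(data | r = 2) = (4/6)(2/5) = 4/15; P(data | r = 3) = (3/6)(3/5) = 3/10; P(data | r = 5) = (1/6)(5/5) = 1/6.
Weighting by the prior gives 1/4 · 1/6 = 1/24, 1/4 · 4/15 = 1/15, 1/4 · 3/10 = 3/40, 1/4 · 1/6 = 1/24; with total 9/40.
By Bayes' rule, P(r = 3 | data) = (3/40) / (9/40) = 1/3.

0.3333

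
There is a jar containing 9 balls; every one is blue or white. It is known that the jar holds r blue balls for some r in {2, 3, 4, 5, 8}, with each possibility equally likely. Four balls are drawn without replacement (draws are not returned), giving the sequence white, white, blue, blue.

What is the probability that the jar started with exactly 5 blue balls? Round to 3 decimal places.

The likelihood of the observed sequence under each hypothesis: P(data | r = 2) = (7/9)(6/8)(2/7)(1/6) = 1/36; P(data | r = 3) = (6/9)(5/8)(3/7)(2/6) = 5/84; P(data | r = 4) = (5/9)(4/8)(4/7)(3/6) = 5/63; P(data | r = 5) = (4/9)(3/8)(5/7)(4/6) = 5/63; P(data | r = 8) = (1/9)(0/8) = 0.
Weighting by the prior gives 1/5 · 1/36 = 1/180, 1/5 · 5/84 = 1/84, 1/5 · 5/63 = 1/63, 1/5 · 5/63 = 1/63, 1/5 · 0 = 0; these sum to 31/630.
Therefore the posterior P(r = 5 | data) = (1/63) / (31/630) = 10/31.

0.323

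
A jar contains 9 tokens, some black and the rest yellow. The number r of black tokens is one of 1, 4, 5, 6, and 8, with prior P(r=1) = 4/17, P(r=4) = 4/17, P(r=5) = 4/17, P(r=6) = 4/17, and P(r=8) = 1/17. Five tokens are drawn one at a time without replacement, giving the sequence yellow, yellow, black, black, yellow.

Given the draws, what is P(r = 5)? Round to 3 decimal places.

Compute the likelihood of the observed sequence for each case: P(data | r = 1) = (8/9)(7/8)(1/7)(0/6) = 0; P(data | r = 4) = (5/9)(4/8)(4/7)(3/6)(3/5) = 0.047619; P(data | r = 5) = (4/9)(3/8)(5/7)(4/6)(2/5) = 0.031746; P(data | r = 6) = (3/9)(2/8)(6/7)(5/6)(1/5) = 0.011905; P(data | r = 8) = (1/9)(0/8) = 0.
Weighting by the prior gives 4/17 · 0 = 0, 4/17 · 0.047619 = 0.011204, 4/17 · 0.031746 = 0.0074697, 4/17 · 0.011905 = 0.0028011, 1/17 · 0 = 0; summing to 0.021475.
Hence P(r = 5 | data) = (0.0074697) / (0.021475) = 0.34783.

0.348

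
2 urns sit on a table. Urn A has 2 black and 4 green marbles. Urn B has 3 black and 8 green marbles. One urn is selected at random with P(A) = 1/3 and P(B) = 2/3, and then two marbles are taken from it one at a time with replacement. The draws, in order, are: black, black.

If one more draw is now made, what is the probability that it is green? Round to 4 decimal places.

Under each hypothesis, the probability of the observed sequence is: P(data | urn A) = (2/6)(2/6) = 0.11111; P(data | urn B) = (3/11)(3/11) = 0.07438.
The prior-weighted likelihoods are 1/3 · 0.11111 = 0.037037, 2/3 · 0.07438 = 0.049587; summing to 0.086624.
The posterior is then P(urn A | data) = 0.42756, P(urn B | data) = 0.57244.
So P(green next | data) = Σ P(green next | H) P(H | data) = (2/3)(0.42756) + (8/11)(0.57244) = 0.70136.

0.7014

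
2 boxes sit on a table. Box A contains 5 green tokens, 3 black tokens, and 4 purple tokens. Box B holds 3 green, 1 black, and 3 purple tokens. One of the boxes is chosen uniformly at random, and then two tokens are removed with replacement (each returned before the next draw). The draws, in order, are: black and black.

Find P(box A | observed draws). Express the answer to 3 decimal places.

0.754

The likelihood of the observed sequence under each hypothesis: P(data | box A) = (3/12)(3/12) = 0.0625; P(data | box B) = (1/7)(1/7) = 0.020408.
The prior-weighted likelihoods are 1/2 · 0.0625 = 0.03125, 1/2 · 0.020408 = 0.010204; with total 0.041454.
By Bayes' rule, P(box A | data) = (0.03125) / (0.041454) = 0.75385.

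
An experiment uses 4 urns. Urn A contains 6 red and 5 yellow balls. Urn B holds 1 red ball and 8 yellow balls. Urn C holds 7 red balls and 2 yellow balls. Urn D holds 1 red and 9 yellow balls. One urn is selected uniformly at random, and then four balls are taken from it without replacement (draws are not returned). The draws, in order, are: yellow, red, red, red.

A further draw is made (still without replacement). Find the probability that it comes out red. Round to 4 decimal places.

Under each hypothesis, the probability of the observed sequence is: P(data | urn A) = (5/11)(6/10)(5/9)(4/8) = 0.075758; P(data | urn B) = (8/9)(1/8)(0/7) = 0; P(data | urn C) = (2/9)(7/8)(6/7)(5/6) = 0.13889; P(data | urn D) = (9/10)(1/9)(0/8) = 0.
Weighting by the prior gives 1/4 · 0.075758 = 0.018939, 1/4 · 0 = 0, 1/4 · 0.13889 = 0.034722, 1/4 · 0 = 0; with total 0.053662.
Normalising, the posterior is P(urn A | data) = 0.35294, P(urn B | data) = 0, P(urn C | data) = 0.64706, P(urn D | data) = 0.
Averaging over the posterior, P(red next | data) = (3/7)(0.35294) + (4/5)(0.64706) = 0.66891.

0.6689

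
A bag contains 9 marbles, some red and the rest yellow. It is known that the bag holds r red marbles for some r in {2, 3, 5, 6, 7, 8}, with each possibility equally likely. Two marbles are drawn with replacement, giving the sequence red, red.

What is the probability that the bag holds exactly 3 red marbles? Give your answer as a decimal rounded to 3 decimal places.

The likelihood of the observed sequence under each hypothesis: P(data | r = 2) = (2/9)(2/9) = 4/81; P(data | r = 3) = (3/9)(3/9) = 1/9; P(data | r = 5) = (5/9)(5/9) = 25/81; P(data | r = 6) = (6/9)(6/9) = 4/9; P(data | r = 7) = (7/9)(7/9) = 49/81; P(data | r = 8) = (8/9)(8/9) = 64/81.
Multiplying each by its prior: 1/6 · 4/81 = 2/243, 1/6 · 1/9 = 1/54, 1/6 · 25/81 = 25/486, 1/6 · 4/9 = 2/27, 1/6 · 49/81 = 49/486, 1/6 · 64/81 = 32/243; summing to 187/486.
So P(r = 3 | data) = (1/54) / (187/486) = 9/187.

0.048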